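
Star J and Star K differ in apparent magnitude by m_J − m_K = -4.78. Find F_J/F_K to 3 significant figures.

F_J/F_K = 10^(−(m_J − m_K)/2.5) = 10^(4.78/2.5) = 10^1.912 = 81.66.

81.7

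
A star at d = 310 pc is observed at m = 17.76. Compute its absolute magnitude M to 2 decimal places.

10.30

M = m − 5 log₁₀(d/10 pc) = 17.76 − 5 log₁₀(310/10)
  = 17.76 − 5 × 1.491 = 17.76 − 7.46 = 10.30.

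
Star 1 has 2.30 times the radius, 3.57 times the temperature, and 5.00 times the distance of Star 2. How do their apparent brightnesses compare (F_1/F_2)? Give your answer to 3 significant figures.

34.4

L_1/L_2 = (R_1/R_2)²(T_1/T_2)⁴ = (2.30)² × (3.57)⁴ = 859.3.
F_1/F_2 = (L_1/L_2)/(d_1/d_2)² = 859.3 / (5.00)² = 34.37.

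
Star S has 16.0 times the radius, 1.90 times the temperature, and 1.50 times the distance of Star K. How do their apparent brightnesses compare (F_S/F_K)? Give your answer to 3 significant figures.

1.48×10^3

L_S/L_K = (R_S/R_K)²(T_S/T_K)⁴ = (16.0)² × (1.90)⁴ = 3336.
F_S/F_K = (L_S/L_K)/(d_S/d_K)² = 3336 / (1.50)² = 1483.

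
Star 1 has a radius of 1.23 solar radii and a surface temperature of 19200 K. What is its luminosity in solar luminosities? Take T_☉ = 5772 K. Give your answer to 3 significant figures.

185 solar luminosities

L/L_☉ = (R/R_☉)² (T/T_☉)⁴ = (1.23)² × (19200/5772)⁴
       = 1.513 × (3.326)⁴ = 1.513 × 122.4 = 185.2.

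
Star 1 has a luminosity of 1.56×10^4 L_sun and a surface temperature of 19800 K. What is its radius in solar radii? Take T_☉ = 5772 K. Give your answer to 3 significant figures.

10.6 solar radii

R/R_☉ = √(L/L_☉) / (T/T_☉)² = √(1.56×10^4) / (3.430)²
       = 124.9 / 11.77 = 10.61.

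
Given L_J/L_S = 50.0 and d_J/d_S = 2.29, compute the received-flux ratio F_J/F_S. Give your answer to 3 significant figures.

F = L/(4πd²), so F_J/F_S = (L_J/L_S) / (d_J/d_S)²
= 50.0 / (2.29)² = 50.0 / 5.244 = 9.535.

9.53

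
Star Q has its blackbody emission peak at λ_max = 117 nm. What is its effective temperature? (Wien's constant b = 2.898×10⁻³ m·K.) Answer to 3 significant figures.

T = b/λ_max = 2.898×10⁻³ / (117×10⁻⁹) = 2.477×10^4 K.

2.48×10^4 K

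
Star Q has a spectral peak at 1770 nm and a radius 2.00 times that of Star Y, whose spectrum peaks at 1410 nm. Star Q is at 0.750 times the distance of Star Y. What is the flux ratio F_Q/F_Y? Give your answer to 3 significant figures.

Wien's law: T_Q/T_Y = λ_Y/λ_Q = 1410/1770 = 0.7966.
L_Q/L_Y = (R_Q/R_Y)²(T_Q/T_Y)⁴ = (2.00)²(0.7966)⁴ = 1.611.
F_Q/F_Y = (L_Q/L_Y)/(d_Q/d_Y)² = 1.611/(0.750)² = 2.864.

2.86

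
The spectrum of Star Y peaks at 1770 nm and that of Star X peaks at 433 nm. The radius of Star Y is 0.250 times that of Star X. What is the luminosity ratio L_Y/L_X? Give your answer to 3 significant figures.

Wien's law gives T ∝ 1/λ_max, so T_Y/T_X = λ_X/λ_Y = 433/1770 = 0.2446.
Then L ∝ R²T⁴ gives L_Y/L_X = (0.250)² × (0.2446)⁴ = 0.06250 × 0.003581 = 2.238×10^-4.

2.24×10^-4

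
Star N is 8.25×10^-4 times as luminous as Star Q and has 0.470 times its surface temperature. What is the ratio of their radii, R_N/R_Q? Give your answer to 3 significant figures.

0.130

L ∝ R²T⁴ gives R ∝ √L / T², so
R_N/R_Q = √(8.25×10^-4) / (0.470)² = 0.02872 / 0.2209 = 0.1300.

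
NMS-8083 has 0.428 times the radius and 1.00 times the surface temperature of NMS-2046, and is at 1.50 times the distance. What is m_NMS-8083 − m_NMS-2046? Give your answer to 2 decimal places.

2.72

L_NMS-8083/L_NMS-2046 = (0.428)²(1.00)⁴ = 0.1832.
F_NMS-8083/F_NMS-2046 = (L_NMS-8083/L_NMS-2046)/(d_NMS-8083/d_NMS-2046)² = 0.1832/2.250 = 0.08142.
m_NMS-8083 − m_NMS-2046 = −2.5 log₁₀(0.08142) = 2.72.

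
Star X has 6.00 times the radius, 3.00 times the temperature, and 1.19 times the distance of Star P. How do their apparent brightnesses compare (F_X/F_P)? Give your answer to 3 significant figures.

L_X/L_P = (R_X/R_P)²(T_X/T_P)⁴ = (6.00)² × (3.00)⁴ = 2916.
F_X/F_P = (L_X/L_P)/(d_X/d_P)² = 2916 / (1.19)² = 2059.

2.06×10^3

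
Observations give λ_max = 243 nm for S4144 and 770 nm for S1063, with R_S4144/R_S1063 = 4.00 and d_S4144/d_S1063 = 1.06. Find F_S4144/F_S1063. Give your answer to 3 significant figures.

1.44×10^3

Wien's law: T_S4144/T_S1063 = λ_S1063/λ_S4144 = 770/243 = 3.169.
L_S4144/L_S1063 = (R_S4144/R_S1063)²(T_S4144/T_S1063)⁴ = (4.00)²(3.169)⁴ = 1613.
F_S4144/F_S1063 = (L_S4144/L_S1063)/(d_S4144/d_S1063)² = 1613/(1.06)² = 1436.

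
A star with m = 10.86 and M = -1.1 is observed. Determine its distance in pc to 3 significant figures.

m − M = 5 log₁₀(d/10 pc)
10.86 − (-1.1) = 11.96 = 5 log₁₀(d/10)
d = 10 × 10^(11.96/5) = 10 × 10^2.392 = 2466 pc.

2.47×10^3 pc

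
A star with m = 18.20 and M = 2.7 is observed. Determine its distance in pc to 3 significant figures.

1.26×10^4 pc

m − M = 5 log₁₀(d/10 pc)
18.20 − (2.7) = 15.50 = 5 log₁₀(d/10)
d = 10 × 10^(15.50/5) = 10 × 10^3.100 = 1.259×10^4 pc.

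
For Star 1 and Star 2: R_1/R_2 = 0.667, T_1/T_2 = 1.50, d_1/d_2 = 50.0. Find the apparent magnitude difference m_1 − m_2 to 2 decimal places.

L_1/L_2 = (0.667)²(1.50)⁴ = 2.252.
F_1/F_2 = (L_1/L_2)/(d_1/d_2)² = 2.252/2500 = 9.009×10^-4.
m_1 − m_2 = −2.5 log₁₀(9.009×10^-4) = 7.61.

7.61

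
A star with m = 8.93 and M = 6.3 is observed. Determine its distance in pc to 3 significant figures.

33.6 pc

m − M = 5 log₁₀(d/10 pc)
8.93 − (6.3) = 2.63 = 5 log₁₀(d/10)
d = 10 × 10^(2.63/5) = 10 × 10^0.526 = 33.57 pc.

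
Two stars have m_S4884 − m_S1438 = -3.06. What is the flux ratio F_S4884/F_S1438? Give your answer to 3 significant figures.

16.7

F_S4884/F_S1438 = 10^(−(m_S4884 − m_S1438)/2.5) = 10^(3.06/2.5) = 10^1.224 = 16.75.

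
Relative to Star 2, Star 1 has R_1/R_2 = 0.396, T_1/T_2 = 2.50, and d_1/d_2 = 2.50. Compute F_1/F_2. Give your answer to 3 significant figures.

0.980

L_1/L_2 = (R_1/R_2)²(T_1/T_2)⁴ = (0.396)² × (2.50)⁴ = 6.126.
F_1/F_2 = (L_1/L_2)/(d_1/d_2)² = 6.126 / (2.50)² = 0.9801.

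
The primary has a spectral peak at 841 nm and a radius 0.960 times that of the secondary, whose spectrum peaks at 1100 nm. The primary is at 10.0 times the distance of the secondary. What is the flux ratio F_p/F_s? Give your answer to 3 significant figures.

Wien's law: T_p/T_s = λ_s/λ_p = 1100/841 = 1.308.
L_p/L_s = (R_p/R_s)²(T_p/T_s)⁴ = (0.960)²(1.308)⁴ = 2.697.
F_p/F_s = (L_p/L_s)/(d_p/d_s)² = 2.697/(10.0)² = 0.02697.

0.0270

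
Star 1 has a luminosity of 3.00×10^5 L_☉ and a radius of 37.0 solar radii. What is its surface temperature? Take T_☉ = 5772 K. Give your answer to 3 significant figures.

2.22×10^4 K

T/T_☉ = (L/L_☉)^(1/4) / (R/R_☉)^(1/2)
T = 5772 × (3.00×10^5)^(1/4) / √(37.0) = 5772 × 23.40 / 6.083 = 2.221×10^4 K.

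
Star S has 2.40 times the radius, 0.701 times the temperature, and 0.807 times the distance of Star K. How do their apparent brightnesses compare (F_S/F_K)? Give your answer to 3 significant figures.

L_S/L_K = (R_S/R_K)²(T_S/T_K)⁴ = (2.40)² × (0.701)⁴ = 1.391.
F_S/F_K = (L_S/L_K)/(d_S/d_K)² = 1.391 / (0.807)² = 2.136.

2.14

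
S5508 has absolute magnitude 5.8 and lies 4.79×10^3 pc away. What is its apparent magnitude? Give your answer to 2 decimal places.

19.20

m = M + 5 log₁₀(d/10 pc) = 5.8 + 5 log₁₀(4.79×10^3/10)
  = 5.8 + 5 × 2.680 = 5.8 + 13.40 = 19.20.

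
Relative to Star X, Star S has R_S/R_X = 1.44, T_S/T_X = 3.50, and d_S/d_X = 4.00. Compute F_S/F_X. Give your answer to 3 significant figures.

L_S/L_X = (R_S/R_X)²(T_S/T_X)⁴ = (1.44)² × (3.50)⁴ = 311.2.
F_S/F_X = (L_S/L_X)/(d_S/d_X)² = 311.2 / (4.00)² = 19.45.

19.4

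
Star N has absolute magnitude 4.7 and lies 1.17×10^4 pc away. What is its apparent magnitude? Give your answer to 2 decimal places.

m = M + 5 log₁₀(d/10 pc) = 4.7 + 5 log₁₀(1.17×10^4/10)
  = 4.7 + 5 × 3.068 = 4.7 + 15.34 = 20.04.

20.04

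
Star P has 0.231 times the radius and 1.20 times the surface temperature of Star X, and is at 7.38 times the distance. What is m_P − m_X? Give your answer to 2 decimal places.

6.73

L_P/L_X = (0.231)²(1.20)⁴ = 0.1106.
F_P/F_X = (L_P/L_X)/(d_P/d_X)² = 0.1106/54.46 = 0.002032.
m_P − m_X = −2.5 log₁₀(0.002032) = 6.73.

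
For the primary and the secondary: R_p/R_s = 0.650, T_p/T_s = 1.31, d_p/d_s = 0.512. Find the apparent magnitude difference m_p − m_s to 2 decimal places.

-1.69

L_p/L_s = (0.650)²(1.31)⁴ = 1.244.
F_p/F_s = (L_p/L_s)/(d_p/d_s)² = 1.244/0.2621 = 4.746.
m_p − m_s = −2.5 log₁₀(4.746) = -1.69.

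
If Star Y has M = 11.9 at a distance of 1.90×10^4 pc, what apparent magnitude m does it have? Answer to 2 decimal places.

m = M + 5 log₁₀(d/10 pc) = 11.9 + 5 log₁₀(1.90×10^4/10)
  = 11.9 + 5 × 3.279 = 11.9 + 16.39 = 28.29.

28.29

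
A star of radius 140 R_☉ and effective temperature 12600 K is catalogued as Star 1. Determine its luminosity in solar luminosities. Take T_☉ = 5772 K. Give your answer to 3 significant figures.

4.45×10^5 solar luminosities

L/L_☉ = (R/R_☉)² (T/T_☉)⁴ = (140)² × (12600/5772)⁴
       = 1.960×10^4 × (2.183)⁴ = 1.960×10^4 × 22.71 = 4.451×10^5.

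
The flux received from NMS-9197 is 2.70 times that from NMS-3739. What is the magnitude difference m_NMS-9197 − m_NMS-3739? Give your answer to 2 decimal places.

m_NMS-9197 − m_NMS-3739 = −2.5 log₁₀(F_NMS-9197/F_NMS-3739) = −2.5 log₁₀(2.70) = −2.5 × (0.431) = -1.078.

-1.08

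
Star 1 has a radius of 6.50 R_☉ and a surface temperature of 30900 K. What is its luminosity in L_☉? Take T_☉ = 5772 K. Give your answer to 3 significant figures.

3.47×10^4 L_☉

L/L_☉ = (R/R_☉)² (T/T_☉)⁴ = (6.50)² × (30900/5772)⁴
       = 42.25 × (5.353)⁴ = 42.25 × 821.4 = 3.470×10^4.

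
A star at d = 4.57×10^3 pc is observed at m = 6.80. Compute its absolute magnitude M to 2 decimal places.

M = m − 5 log₁₀(d/10 pc) = 6.80 − 5 log₁₀(4.57×10^3/10)
  = 6.80 − 5 × 2.660 = 6.80 − 13.30 = -6.50.

-6.50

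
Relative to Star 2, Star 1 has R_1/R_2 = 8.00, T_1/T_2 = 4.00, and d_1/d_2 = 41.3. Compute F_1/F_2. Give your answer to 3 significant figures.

9.61

L_1/L_2 = (R_1/R_2)²(T_1/T_2)⁴ = (8.00)² × (4.00)⁴ = 1.638×10^4.
F_1/F_2 = (L_1/L_2)/(d_1/d_2)² = 1.638×10^4 / (41.3)² = 9.605.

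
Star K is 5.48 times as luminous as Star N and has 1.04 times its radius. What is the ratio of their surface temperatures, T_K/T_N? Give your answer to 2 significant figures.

L ∝ R²T⁴ gives T ∝ (L/R²)^(1/4), so
T_K/T_N = (5.48 / 1.04²)^(1/4) = (5.067)^(1/4) = 1.500.

1.5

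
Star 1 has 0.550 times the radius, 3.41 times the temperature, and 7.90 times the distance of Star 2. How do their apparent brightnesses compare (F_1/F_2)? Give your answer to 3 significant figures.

L_1/L_2 = (R_1/R_2)²(T_1/T_2)⁴ = (0.550)² × (3.41)⁴ = 40.90.
F_1/F_2 = (L_1/L_2)/(d_1/d_2)² = 40.90 / (7.90)² = 0.6554.

0.655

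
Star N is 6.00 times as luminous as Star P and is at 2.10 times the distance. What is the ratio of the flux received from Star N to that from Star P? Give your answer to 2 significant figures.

F = L/(4πd²), so F_N/F_P = (L_N/L_P) / (d_N/d_P)²
= 6.00 / (2.10)² = 6.00 / 4.410 = 1.361.

1.4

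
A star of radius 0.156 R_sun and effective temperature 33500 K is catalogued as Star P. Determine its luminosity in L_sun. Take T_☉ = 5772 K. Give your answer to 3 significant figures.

27.6 L_sun

L/L_☉ = (R/R_☉)² (T/T_☉)⁴ = (0.156)² × (33500/5772)⁴
       = 0.02434 × (5.804)⁴ = 0.02434 × 1135 = 27.61.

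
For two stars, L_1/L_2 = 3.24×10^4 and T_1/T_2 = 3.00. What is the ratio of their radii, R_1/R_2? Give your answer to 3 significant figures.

20.0

L ∝ R²T⁴ gives R ∝ √L / T², so
R_1/R_2 = √(3.24×10^4) / (3.00)² = 180.0 / 9.000 = 20.00.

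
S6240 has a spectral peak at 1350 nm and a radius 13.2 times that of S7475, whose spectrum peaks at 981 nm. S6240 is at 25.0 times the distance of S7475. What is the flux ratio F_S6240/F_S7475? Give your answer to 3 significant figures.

Wien's law: T_S6240/T_S7475 = λ_S7475/λ_S6240 = 981/1350 = 0.7267.
L_S6240/L_S7475 = (R_S6240/R_S7475)²(T_S6240/T_S7475)⁴ = (13.2)²(0.7267)⁴ = 48.58.
F_S6240/F_S7475 = (L_S6240/L_S7475)/(d_S6240/d_S7475)² = 48.58/(25.0)² = 0.07773.

0.0777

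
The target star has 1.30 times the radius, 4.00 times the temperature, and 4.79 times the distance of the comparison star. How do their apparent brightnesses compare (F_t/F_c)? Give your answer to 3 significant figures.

18.9

L_t/L_c = (R_t/R_c)²(T_t/T_c)⁴ = (1.30)² × (4.00)⁴ = 432.6.
F_t/F_c = (L_t/L_c)/(d_t/d_c)² = 432.6 / (4.79)² = 18.86.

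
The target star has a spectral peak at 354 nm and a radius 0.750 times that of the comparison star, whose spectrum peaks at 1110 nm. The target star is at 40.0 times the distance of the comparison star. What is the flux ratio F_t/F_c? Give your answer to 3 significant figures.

Wien's law: T_t/T_c = λ_c/λ_t = 1110/354 = 3.136.
L_t/L_c = (R_t/R_c)²(T_t/T_c)⁴ = (0.750)²(3.136)⁴ = 54.38.
F_t/F_c = (L_t/L_c)/(d_t/d_c)² = 54.38/(40.0)² = 0.03398.

0.0340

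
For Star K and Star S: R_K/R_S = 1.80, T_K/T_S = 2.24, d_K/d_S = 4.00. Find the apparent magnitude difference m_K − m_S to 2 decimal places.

-1.77

L_K/L_S = (1.80)²(2.24)⁴ = 81.57.
F_K/F_S = (L_K/L_S)/(d_K/d_S)² = 81.57/16.00 = 5.098.
m_K − m_S = −2.5 log₁₀(5.098) = -1.77.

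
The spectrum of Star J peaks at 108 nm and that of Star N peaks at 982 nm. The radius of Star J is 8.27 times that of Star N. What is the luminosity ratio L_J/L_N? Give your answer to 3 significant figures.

Wien's law gives T ∝ 1/λ_max, so T_J/T_N = λ_N/λ_J = 982/108 = 9.093.
Then L ∝ R²T⁴ gives L_J/L_N = (8.27)² × (9.093)⁴ = 68.39 × 6835 = 4.675×10^5.

4.67×10^5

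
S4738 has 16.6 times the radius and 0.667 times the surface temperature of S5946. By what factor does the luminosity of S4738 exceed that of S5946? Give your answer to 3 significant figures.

From the Stefan–Boltzmann law, L ∝ R²T⁴, so
L_S4738/L_S5946 = (R_S4738/R_S5946)² (T_S4738/T_S5946)⁴ = (16.6)² × (0.667)⁴ = 275.6 × 0.1979 = 54.54.

54.5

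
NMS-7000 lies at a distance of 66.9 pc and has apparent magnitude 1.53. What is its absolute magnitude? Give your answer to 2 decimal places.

M = m − 5 log₁₀(d/10 pc) = 1.53 − 5 log₁₀(66.9/10)
  = 1.53 − 5 × 0.825 = 1.53 − 4.13 = -2.60.

-2.60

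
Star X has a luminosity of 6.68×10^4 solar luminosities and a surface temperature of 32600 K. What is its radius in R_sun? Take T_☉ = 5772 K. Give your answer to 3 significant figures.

8.10 R_sun

R/R_☉ = √(L/L_☉) / (T/T_☉)² = √(6.68×10^4) / (5.648)²
       = 258.5 / 31.90 = 8.102.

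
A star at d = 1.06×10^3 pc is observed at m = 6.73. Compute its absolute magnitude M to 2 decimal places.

-3.40

M = m − 5 log₁₀(d/10 pc) = 6.73 − 5 log₁₀(1.06×10^3/10)
  = 6.73 − 5 × 2.025 = 6.73 − 10.13 = -3.40.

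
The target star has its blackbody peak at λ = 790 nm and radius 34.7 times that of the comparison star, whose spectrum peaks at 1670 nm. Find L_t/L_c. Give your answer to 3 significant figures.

Wien's law gives T ∝ 1/λ_max, so T_t/T_c = λ_c/λ_t = 1670/790 = 2.114.
Then L ∝ R²T⁴ gives L_t/L_c = (34.7)² × (2.114)⁴ = 1204 × 19.97 = 2.404×10^4.

2.40×10^4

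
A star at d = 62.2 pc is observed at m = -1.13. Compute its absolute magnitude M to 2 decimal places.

M = m − 5 log₁₀(d/10 pc) = -1.13 − 5 log₁₀(62.2/10)
  = -1.13 − 5 × 0.794 = -1.13 − 3.97 = -5.10.

-5.10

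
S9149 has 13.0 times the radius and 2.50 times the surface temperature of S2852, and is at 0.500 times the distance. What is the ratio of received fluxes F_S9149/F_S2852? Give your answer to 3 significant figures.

L_S9149/L_S2852 = (R_S9149/R_S2852)²(T_S9149/T_S2852)⁴ = (13.0)² × (2.50)⁴ = 6602.
F_S9149/F_S2852 = (L_S9149/L_S2852)/(d_S9149/d_S2852)² = 6602 / (0.500)² = 2.641×10^4.

2.64×10^4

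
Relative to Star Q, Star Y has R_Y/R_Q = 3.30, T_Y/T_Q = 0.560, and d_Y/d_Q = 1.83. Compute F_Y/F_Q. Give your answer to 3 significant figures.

L_Y/L_Q = (R_Y/R_Q)²(T_Y/T_Q)⁴ = (3.30)² × (0.560)⁴ = 1.071.
F_Y/F_Q = (L_Y/L_Q)/(d_Y/d_Q)² = 1.071 / (1.83)² = 0.3198.

0.320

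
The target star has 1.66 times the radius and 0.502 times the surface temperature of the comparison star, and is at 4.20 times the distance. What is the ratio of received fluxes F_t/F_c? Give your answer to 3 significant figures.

0.00992

L_t/L_c = (R_t/R_c)²(T_t/T_c)⁴ = (1.66)² × (0.502)⁴ = 0.1750.
F_t/F_c = (L_t/L_c)/(d_t/d_c)² = 0.1750 / (4.20)² = 0.009920.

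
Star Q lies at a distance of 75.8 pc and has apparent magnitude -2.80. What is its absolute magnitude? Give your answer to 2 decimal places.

-7.20

M = m − 5 log₁₀(d/10 pc) = -2.80 − 5 log₁₀(75.8/10)
  = -2.80 − 5 × 0.880 = -2.80 − 4.40 = -7.20.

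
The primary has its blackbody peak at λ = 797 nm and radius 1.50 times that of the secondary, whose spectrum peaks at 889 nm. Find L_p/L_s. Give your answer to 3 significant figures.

3.48

Wien's law gives T ∝ 1/λ_max, so T_p/T_s = λ_s/λ_p = 889/797 = 1.115.
Then L ∝ R²T⁴ gives L_p/L_s = (1.50)² × (1.115)⁴ = 2.250 × 1.548 = 3.483.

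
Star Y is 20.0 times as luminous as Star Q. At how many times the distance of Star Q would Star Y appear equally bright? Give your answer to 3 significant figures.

Equal flux requires L_Y/d_Y² = L_Q/d_Q², so d_Y/d_Q = √(L_Y/L_Q)
= √(20.0) = 4.472.

4.47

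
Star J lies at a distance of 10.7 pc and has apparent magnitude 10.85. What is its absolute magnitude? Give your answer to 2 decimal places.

M = m − 5 log₁₀(d/10 pc) = 10.85 − 5 log₁₀(10.7/10)
  = 10.85 − 5 × 0.029 = 10.85 − 0.15 = 10.70.

10.70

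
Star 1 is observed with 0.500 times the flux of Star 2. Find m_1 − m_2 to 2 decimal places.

0.75

m_1 − m_2 = −2.5 log₁₀(F_1/F_2) = −2.5 log₁₀(0.500) = −2.5 × (-0.301) = 0.753.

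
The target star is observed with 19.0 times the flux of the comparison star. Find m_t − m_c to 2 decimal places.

-3.20

m_t − m_c = −2.5 log₁₀(F_t/F_c) = −2.5 log₁₀(19.0) = −2.5 × (1.279) = -3.197.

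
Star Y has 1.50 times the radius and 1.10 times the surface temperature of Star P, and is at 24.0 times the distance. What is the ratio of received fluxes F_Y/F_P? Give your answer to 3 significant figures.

L_Y/L_P = (R_Y/R_P)²(T_Y/T_P)⁴ = (1.50)² × (1.10)⁴ = 3.294.
F_Y/F_P = (L_Y/L_P)/(d_Y/d_P)² = 3.294 / (24.0)² = 0.005719.

0.00572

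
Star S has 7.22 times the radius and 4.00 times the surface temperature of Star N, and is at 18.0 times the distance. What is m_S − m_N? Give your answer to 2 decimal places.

-4.04

L_S/L_N = (7.22)²(4.00)⁴ = 1.334×10^4.
F_S/F_N = (L_S/L_N)/(d_S/d_N)² = 1.334×10^4/324.0 = 41.19.
m_S − m_N = −2.5 log₁₀(41.19) = -4.04.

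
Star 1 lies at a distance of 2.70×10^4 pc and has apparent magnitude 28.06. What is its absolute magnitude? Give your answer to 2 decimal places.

M = m − 5 log₁₀(d/10 pc) = 28.06 − 5 log₁₀(2.70×10^4/10)
  = 28.06 − 5 × 3.431 = 28.06 − 17.16 = 10.90.

10.90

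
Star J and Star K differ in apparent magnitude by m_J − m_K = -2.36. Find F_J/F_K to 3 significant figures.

8.79

F_J/F_K = 10^(−(m_J − m_K)/2.5) = 10^(2.36/2.5) = 10^0.944 = 8.790.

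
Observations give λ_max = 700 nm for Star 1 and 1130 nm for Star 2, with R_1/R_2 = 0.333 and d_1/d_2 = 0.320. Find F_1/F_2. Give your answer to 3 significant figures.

Wien's law: T_1/T_2 = λ_2/λ_1 = 1130/700 = 1.614.
L_1/L_2 = (R_1/R_2)²(T_1/T_2)⁴ = (0.333)²(1.614)⁴ = 0.7530.
F_1/F_2 = (L_1/L_2)/(d_1/d_2)² = 0.7530/(0.320)² = 7.354.

7.35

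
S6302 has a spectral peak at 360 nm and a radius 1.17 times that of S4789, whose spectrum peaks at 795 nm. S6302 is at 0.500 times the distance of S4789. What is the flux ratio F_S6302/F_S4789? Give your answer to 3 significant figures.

Wien's law: T_S6302/T_S4789 = λ_S4789/λ_S6302 = 795/360 = 2.208.
L_S6302/L_S4789 = (R_S6302/R_S4789)²(T_S6302/T_S4789)⁴ = (1.17)²(2.208)⁴ = 32.56.
F_S6302/F_S4789 = (L_S6302/L_S4789)/(d_S6302/d_S4789)² = 32.56/(0.500)² = 130.2.

130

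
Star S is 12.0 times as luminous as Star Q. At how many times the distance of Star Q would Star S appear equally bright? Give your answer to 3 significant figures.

Equal flux requires L_S/d_S² = L_Q/d_Q², so d_S/d_Q = √(L_S/L_Q)
= √(12.0) = 3.464.

3.46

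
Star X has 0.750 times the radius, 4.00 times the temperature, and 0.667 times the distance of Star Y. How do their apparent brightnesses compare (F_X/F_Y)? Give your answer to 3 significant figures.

324

L_X/L_Y = (R_X/R_Y)²(T_X/T_Y)⁴ = (0.750)² × (4.00)⁴ = 144.0.
F_X/F_Y = (L_X/L_Y)/(d_X/d_Y)² = 144.0 / (0.667)² = 323.7.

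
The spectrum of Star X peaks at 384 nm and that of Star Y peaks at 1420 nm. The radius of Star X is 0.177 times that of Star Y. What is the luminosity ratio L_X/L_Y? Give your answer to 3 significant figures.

Wien's law gives T ∝ 1/λ_max, so T_X/T_Y = λ_Y/λ_X = 1420/384 = 3.698.
Then L ∝ R²T⁴ gives L_X/L_Y = (0.177)² × (3.698)⁴ = 0.03133 × 187.0 = 5.858.

5.86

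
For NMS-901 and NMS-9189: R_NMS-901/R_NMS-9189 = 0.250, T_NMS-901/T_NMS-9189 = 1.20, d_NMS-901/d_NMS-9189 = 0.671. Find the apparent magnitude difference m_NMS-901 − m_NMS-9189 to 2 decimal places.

L_NMS-901/L_NMS-9189 = (0.250)²(1.20)⁴ = 0.1296.
F_NMS-901/F_NMS-9189 = (L_NMS-901/L_NMS-9189)/(d_NMS-901/d_NMS-9189)² = 0.1296/0.4502 = 0.2878.
m_NMS-901 − m_NMS-9189 = −2.5 log₁₀(0.2878) = 1.35.

1.35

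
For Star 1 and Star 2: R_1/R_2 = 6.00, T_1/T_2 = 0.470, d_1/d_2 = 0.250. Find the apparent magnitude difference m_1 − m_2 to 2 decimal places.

L_1/L_2 = (6.00)²(0.470)⁴ = 1.757.
F_1/F_2 = (L_1/L_2)/(d_1/d_2)² = 1.757/0.06250 = 28.11.
m_1 − m_2 = −2.5 log₁₀(28.11) = -3.62.

-3.62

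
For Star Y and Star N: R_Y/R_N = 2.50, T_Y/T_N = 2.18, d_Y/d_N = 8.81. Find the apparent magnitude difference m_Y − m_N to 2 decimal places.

-0.65

L_Y/L_N = (2.50)²(2.18)⁴ = 141.2.
F_Y/F_N = (L_Y/L_N)/(d_Y/d_N)² = 141.2/77.62 = 1.819.
m_Y − m_N = −2.5 log₁₀(1.819) = -0.65.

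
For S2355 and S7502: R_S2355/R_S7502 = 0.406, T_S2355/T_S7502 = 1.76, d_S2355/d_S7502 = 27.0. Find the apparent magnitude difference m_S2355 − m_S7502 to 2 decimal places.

6.66

L_S2355/L_S7502 = (0.406)²(1.76)⁴ = 1.582.
F_S2355/F_S7502 = (L_S2355/L_S7502)/(d_S2355/d_S7502)² = 1.582/729.0 = 0.002170.
m_S2355 − m_S7502 = −2.5 log₁₀(0.002170) = 6.66.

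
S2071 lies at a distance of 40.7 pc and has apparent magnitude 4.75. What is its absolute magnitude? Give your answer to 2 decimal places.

1.70

M = m − 5 log₁₀(d/10 pc) = 4.75 − 5 log₁₀(40.7/10)
  = 4.75 − 5 × 0.610 = 4.75 − 3.05 = 1.70.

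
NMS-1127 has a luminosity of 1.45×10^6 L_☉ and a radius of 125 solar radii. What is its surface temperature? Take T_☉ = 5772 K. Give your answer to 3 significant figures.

1.79×10^4 K

T/T_☉ = (L/L_☉)^(1/4) / (R/R_☉)^(1/2)
T = 5772 × (1.45×10^6)^(1/4) / √(125) = 5772 × 34.70 / 11.18 = 1.791×10^4 K.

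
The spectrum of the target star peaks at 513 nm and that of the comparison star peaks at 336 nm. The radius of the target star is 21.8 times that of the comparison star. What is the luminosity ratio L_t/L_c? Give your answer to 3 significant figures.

87.5

Wien's law gives T ∝ 1/λ_max, so T_t/T_c = λ_c/λ_t = 336/513 = 0.6550.
Then L ∝ R²T⁴ gives L_t/L_c = (21.8)² × (0.6550)⁴ = 475.2 × 0.1840 = 87.46.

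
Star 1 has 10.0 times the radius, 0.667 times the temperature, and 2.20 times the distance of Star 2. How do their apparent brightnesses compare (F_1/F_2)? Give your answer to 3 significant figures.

L_1/L_2 = (R_1/R_2)²(T_1/T_2)⁴ = (10.0)² × (0.667)⁴ = 19.79.
F_1/F_2 = (L_1/L_2)/(d_1/d_2)² = 19.79 / (2.20)² = 4.089.

4.09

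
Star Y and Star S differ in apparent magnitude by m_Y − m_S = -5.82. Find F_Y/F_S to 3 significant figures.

213

F_Y/F_S = 10^(−(m_Y − m_S)/2.5) = 10^(5.82/2.5) = 10^2.328 = 212.8.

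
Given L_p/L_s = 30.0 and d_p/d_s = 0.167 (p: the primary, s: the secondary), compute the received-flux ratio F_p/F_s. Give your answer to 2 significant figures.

1.1×10^3

F = L/(4πd²), so F_p/F_s = (L_p/L_s) / (d_p/d_s)²
= 30.0 / (0.167)² = 30.0 / 0.02789 = 1076.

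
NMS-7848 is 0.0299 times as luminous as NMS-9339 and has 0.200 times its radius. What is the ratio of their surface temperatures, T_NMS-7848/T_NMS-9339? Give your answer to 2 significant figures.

L ∝ R²T⁴ gives T ∝ (L/R²)^(1/4), so
T_NMS-7848/T_NMS-9339 = (0.0299 / 0.200²)^(1/4) = (0.7475)^(1/4) = 0.9298.

0.93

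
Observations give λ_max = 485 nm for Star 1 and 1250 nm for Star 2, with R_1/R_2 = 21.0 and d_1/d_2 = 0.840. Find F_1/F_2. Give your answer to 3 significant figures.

2.76×10^4

Wien's law: T_1/T_2 = λ_2/λ_1 = 1250/485 = 2.577.
L_1/L_2 = (R_1/R_2)²(T_1/T_2)⁴ = (21.0)²(2.577)⁴ = 1.946×10^4.
F_1/F_2 = (L_1/L_2)/(d_1/d_2)² = 1.946×10^4/(0.840)² = 2.758×10^4.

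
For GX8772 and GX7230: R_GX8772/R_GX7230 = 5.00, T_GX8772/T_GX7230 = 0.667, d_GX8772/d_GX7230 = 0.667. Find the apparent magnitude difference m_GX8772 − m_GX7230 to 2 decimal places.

L_GX8772/L_GX7230 = (5.00)²(0.667)⁴ = 4.948.
F_GX8772/F_GX7230 = (L_GX8772/L_GX7230)/(d_GX8772/d_GX7230)² = 4.948/0.4449 = 11.12.
m_GX8772 − m_GX7230 = −2.5 log₁₀(11.12) = -2.62.

-2.62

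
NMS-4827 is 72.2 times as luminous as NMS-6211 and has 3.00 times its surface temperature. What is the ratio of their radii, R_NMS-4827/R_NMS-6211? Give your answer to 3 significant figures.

L ∝ R²T⁴ gives R ∝ √L / T², so
R_NMS-4827/R_NMS-6211 = √(72.2) / (3.00)² = 8.497 / 9.000 = 0.9441.

0.944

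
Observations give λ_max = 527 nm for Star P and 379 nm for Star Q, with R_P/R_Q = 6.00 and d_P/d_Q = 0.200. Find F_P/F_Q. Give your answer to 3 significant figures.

Wien's law: T_P/T_Q = λ_Q/λ_P = 379/527 = 0.7192.
L_P/L_Q = (R_P/R_Q)²(T_P/T_Q)⁴ = (6.00)²(0.7192)⁴ = 9.630.
F_P/F_Q = (L_P/L_Q)/(d_P/d_Q)² = 9.630/(0.200)² = 240.7.

241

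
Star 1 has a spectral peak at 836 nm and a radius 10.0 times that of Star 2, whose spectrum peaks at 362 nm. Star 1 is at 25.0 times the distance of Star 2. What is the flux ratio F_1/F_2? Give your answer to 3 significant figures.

0.00563

Wien's law: T_1/T_2 = λ_2/λ_1 = 362/836 = 0.4330.
L_1/L_2 = (R_1/R_2)²(T_1/T_2)⁴ = (10.0)²(0.4330)⁴ = 3.516.
F_1/F_2 = (L_1/L_2)/(d_1/d_2)² = 3.516/(25.0)² = 0.005625.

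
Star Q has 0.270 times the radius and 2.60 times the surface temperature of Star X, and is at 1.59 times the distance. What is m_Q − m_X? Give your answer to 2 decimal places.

L_Q/L_X = (0.270)²(2.60)⁴ = 3.331.
F_Q/F_X = (L_Q/L_X)/(d_Q/d_X)² = 3.331/2.528 = 1.318.
m_Q − m_X = −2.5 log₁₀(1.318) = -0.30.

-0.30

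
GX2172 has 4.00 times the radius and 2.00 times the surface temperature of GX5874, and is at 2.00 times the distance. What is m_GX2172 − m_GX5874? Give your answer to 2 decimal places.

L_GX2172/L_GX5874 = (4.00)²(2.00)⁴ = 256.0.
F_GX2172/F_GX5874 = (L_GX2172/L_GX5874)/(d_GX2172/d_GX5874)² = 256.0/4.000 = 64.00.
m_GX2172 − m_GX5874 = −2.5 log₁₀(64.00) = -4.52.

-4.52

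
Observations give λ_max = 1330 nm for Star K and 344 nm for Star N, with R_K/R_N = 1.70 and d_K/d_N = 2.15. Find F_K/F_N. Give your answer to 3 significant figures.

Wien's law: T_K/T_N = λ_N/λ_K = 344/1330 = 0.2586.
L_K/L_N = (R_K/R_N)²(T_K/T_N)⁴ = (1.70)²(0.2586)⁴ = 0.01293.
F_K/F_N = (L_K/L_N)/(d_K/d_N)² = 0.01293/(2.15)² = 0.002798.

0.00280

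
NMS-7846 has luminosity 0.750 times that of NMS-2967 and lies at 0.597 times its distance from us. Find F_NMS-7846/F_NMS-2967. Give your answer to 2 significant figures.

2.1

F = L/(4πd²), so F_NMS-7846/F_NMS-2967 = (L_NMS-7846/L_NMS-2967) / (d_NMS-7846/d_NMS-2967)²
= 0.750 / (0.597)² = 0.750 / 0.3564 = 2.104.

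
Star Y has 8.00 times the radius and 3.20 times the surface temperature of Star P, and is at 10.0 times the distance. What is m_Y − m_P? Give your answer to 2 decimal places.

L_Y/L_P = (8.00)²(3.20)⁴ = 6711.
F_Y/F_P = (L_Y/L_P)/(d_Y/d_P)² = 6711/100.0 = 67.11.
m_Y − m_P = −2.5 log₁₀(67.11) = -4.57.

-4.57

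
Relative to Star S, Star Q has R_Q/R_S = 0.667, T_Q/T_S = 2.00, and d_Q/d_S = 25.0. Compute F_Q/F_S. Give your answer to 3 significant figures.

0.0114

L_Q/L_S = (R_Q/R_S)²(T_Q/T_S)⁴ = (0.667)² × (2.00)⁴ = 7.118.
F_Q/F_S = (L_Q/L_S)/(d_Q/d_S)² = 7.118 / (25.0)² = 0.01139.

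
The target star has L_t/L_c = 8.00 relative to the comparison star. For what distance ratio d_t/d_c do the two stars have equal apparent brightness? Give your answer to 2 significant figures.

2.8

Equal flux requires L_t/d_t² = L_c/d_c², so d_t/d_c = √(L_t/L_c)
= √(8.00) = 2.828.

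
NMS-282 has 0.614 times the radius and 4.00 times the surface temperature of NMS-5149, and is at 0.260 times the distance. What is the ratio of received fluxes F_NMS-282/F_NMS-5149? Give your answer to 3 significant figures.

1.43×10^3

L_NMS-282/L_NMS-5149 = (R_NMS-282/R_NMS-5149)²(T_NMS-282/T_NMS-5149)⁴ = (0.614)² × (4.00)⁴ = 96.51.
F_NMS-282/F_NMS-5149 = (L_NMS-282/L_NMS-5149)/(d_NMS-282/d_NMS-5149)² = 96.51 / (0.260)² = 1428.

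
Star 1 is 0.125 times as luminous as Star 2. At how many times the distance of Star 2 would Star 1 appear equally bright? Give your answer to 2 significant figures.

Equal flux requires L_1/d_1² = L_2/d_2², so d_1/d_2 = √(L_1/L_2)
= √(0.125) = 0.3536.

0.35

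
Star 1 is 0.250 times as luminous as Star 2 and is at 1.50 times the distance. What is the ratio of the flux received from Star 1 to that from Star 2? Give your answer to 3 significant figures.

0.111

F = L/(4πd²), so F_1/F_2 = (L_1/L_2) / (d_1/d_2)²
= 0.250 / (1.50)² = 0.250 / 2.250 = 0.1111.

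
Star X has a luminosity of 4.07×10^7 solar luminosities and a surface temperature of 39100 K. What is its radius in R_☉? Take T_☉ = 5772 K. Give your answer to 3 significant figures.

139 R_☉

R/R_☉ = √(L/L_☉) / (T/T_☉)² = √(4.07×10^7) / (6.774)²
       = 6380 / 45.89 = 139.0.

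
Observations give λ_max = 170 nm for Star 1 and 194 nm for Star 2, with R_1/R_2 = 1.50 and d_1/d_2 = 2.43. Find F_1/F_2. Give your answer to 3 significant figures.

Wien's law: T_1/T_2 = λ_2/λ_1 = 194/170 = 1.141.
L_1/L_2 = (R_1/R_2)²(T_1/T_2)⁴ = (1.50)²(1.141)⁴ = 3.816.
F_1/F_2 = (L_1/L_2)/(d_1/d_2)² = 3.816/(2.43)² = 0.6462.

0.646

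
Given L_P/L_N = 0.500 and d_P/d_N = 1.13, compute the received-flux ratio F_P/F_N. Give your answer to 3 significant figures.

F = L/(4πd²), so F_P/F_N = (L_P/L_N) / (d_P/d_N)²
= 0.500 / (1.13)² = 0.500 / 1.277 = 0.3916.

0.392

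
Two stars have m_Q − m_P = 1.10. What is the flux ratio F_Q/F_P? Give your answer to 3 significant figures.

0.363

F_Q/F_P = 10^(−(m_Q − m_P)/2.5) = 10^(-1.10/2.5) = 10^-0.440 = 0.3631.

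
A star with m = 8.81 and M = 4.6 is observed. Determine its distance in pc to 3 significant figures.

69.5 pc

m − M = 5 log₁₀(d/10 pc)
8.81 − (4.6) = 4.21 = 5 log₁₀(d/10)
d = 10 × 10^(4.21/5) = 10 × 10^0.842 = 69.50 pc.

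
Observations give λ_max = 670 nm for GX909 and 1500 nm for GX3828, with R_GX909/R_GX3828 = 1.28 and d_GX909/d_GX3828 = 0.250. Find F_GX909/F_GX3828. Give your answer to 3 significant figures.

659

Wien's law: T_GX909/T_GX3828 = λ_GX3828/λ_GX909 = 1500/670 = 2.239.
L_GX909/L_GX3828 = (R_GX909/R_GX3828)²(T_GX909/T_GX3828)⁴ = (1.28)²(2.239)⁴ = 41.16.
F_GX909/F_GX3828 = (L_GX909/L_GX3828)/(d_GX909/d_GX3828)² = 41.16/(0.250)² = 658.6.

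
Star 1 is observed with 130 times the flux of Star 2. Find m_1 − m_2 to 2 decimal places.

m_1 − m_2 = −2.5 log₁₀(F_1/F_2) = −2.5 log₁₀(130) = −2.5 × (2.114) = -5.285.

-5.28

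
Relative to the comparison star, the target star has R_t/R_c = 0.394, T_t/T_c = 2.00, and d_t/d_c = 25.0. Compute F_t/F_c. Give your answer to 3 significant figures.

0.00397

L_t/L_c = (R_t/R_c)²(T_t/T_c)⁴ = (0.394)² × (2.00)⁴ = 2.484.
F_t/F_c = (L_t/L_c)/(d_t/d_c)² = 2.484 / (25.0)² = 0.003974.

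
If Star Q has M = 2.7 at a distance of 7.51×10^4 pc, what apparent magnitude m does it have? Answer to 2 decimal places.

22.08

m = M + 5 log₁₀(d/10 pc) = 2.7 + 5 log₁₀(7.51×10^4/10)
  = 2.7 + 5 × 3.876 = 2.7 + 19.38 = 22.08.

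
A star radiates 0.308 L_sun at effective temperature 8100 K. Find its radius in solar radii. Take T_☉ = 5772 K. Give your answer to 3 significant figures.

0.282 solar radii

R/R_☉ = √(L/L_☉) / (T/T_☉)² = √(0.308) / (1.403)²
       = 0.5550 / 1.969 = 0.2818.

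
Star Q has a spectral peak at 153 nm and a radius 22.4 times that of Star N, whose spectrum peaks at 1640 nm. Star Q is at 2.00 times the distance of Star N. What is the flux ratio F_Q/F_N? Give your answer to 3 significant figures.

1.66×10^6

Wien's law: T_Q/T_N = λ_N/λ_Q = 1640/153 = 10.72.
L_Q/L_N = (R_Q/R_N)²(T_Q/T_N)⁴ = (22.4)²(10.72)⁴ = 6.624×10^6.
F_Q/F_N = (L_Q/L_N)/(d_Q/d_N)² = 6.624×10^6/(2.00)² = 1.656×10^6.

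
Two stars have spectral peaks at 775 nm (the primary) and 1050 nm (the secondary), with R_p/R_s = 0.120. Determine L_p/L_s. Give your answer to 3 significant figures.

0.0485

Wien's law gives T ∝ 1/λ_max, so T_p/T_s = λ_s/λ_p = 1050/775 = 1.355.
Then L ∝ R²T⁴ gives L_p/L_s = (0.120)² × (1.355)⁴ = 0.01440 × 3.369 = 0.04852.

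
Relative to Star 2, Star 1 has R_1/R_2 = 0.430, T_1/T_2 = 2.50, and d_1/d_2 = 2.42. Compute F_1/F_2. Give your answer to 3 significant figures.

1.23

L_1/L_2 = (R_1/R_2)²(T_1/T_2)⁴ = (0.430)² × (2.50)⁴ = 7.223.
F_1/F_2 = (L_1/L_2)/(d_1/d_2)² = 7.223 / (2.42)² = 1.233.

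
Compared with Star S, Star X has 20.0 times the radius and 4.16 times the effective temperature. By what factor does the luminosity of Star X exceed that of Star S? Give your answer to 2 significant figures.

From the Stefan–Boltzmann law, L ∝ R²T⁴, so
L_X/L_S = (R_X/R_S)² (T_X/T_S)⁴ = (20.0)² × (4.16)⁴ = 400.0 × 299.5 = 1.198×10^5.

1.2×10^5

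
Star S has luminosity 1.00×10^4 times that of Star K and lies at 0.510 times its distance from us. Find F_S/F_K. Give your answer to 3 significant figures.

3.84×10^4

F = L/(4πd²), so F_S/F_K = (L_S/L_K) / (d_S/d_K)²
= 1.00×10^4 / (0.510)² = 1.00×10^4 / 0.2601 = 3.845×10^4.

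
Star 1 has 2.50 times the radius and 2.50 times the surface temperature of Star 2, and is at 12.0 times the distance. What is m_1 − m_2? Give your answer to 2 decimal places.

-0.57

L_1/L_2 = (2.50)²(2.50)⁴ = 244.1.
F_1/F_2 = (L_1/L_2)/(d_1/d_2)² = 244.1/144.0 = 1.695.
m_1 − m_2 = −2.5 log₁₀(1.695) = -0.57.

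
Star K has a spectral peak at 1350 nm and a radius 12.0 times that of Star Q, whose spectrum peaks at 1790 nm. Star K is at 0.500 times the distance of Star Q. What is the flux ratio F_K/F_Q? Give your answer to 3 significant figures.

1.78×10^3

Wien's law: T_K/T_Q = λ_Q/λ_K = 1790/1350 = 1.326.
L_K/L_Q = (R_K/R_Q)²(T_K/T_Q)⁴ = (12.0)²(1.326)⁴ = 445.1.
F_K/F_Q = (L_K/L_Q)/(d_K/d_Q)² = 445.1/(0.500)² = 1780.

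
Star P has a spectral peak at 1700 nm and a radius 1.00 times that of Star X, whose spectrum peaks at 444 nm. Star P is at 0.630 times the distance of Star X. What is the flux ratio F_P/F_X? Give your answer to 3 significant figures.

0.0117

Wien's law: T_P/T_X = λ_X/λ_P = 444/1700 = 0.2612.
L_P/L_X = (R_P/R_X)²(T_P/T_X)⁴ = (1.00)²(0.2612)⁴ = 0.004653.
F_P/F_X = (L_P/L_X)/(d_P/d_X)² = 0.004653/(0.630)² = 0.01172.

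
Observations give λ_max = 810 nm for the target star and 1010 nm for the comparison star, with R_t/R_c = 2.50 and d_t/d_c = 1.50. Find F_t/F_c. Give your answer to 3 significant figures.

6.71

Wien's law: T_t/T_c = λ_c/λ_t = 1010/810 = 1.247.
L_t/L_c = (R_t/R_c)²(T_t/T_c)⁴ = (2.50)²(1.247)⁴ = 15.11.
F_t/F_c = (L_t/L_c)/(d_t/d_c)² = 15.11/(1.50)² = 6.715.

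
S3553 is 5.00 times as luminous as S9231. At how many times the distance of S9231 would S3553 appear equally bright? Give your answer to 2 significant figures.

2.2

Equal flux requires L_S3553/d_S3553² = L_S9231/d_S9231², so d_S3553/d_S9231 = √(L_S3553/L_S9231)
= √(5.00) = 2.236.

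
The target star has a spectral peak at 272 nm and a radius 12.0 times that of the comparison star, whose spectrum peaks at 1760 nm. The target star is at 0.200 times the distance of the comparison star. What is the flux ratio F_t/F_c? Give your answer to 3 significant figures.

Wien's law: T_t/T_c = λ_c/λ_t = 1760/272 = 6.471.
L_t/L_c = (R_t/R_c)²(T_t/T_c)⁴ = (12.0)²(6.471)⁴ = 2.524×10^5.
F_t/F_c = (L_t/L_c)/(d_t/d_c)² = 2.524×10^5/(0.200)² = 6.311×10^6.

6.31×10^6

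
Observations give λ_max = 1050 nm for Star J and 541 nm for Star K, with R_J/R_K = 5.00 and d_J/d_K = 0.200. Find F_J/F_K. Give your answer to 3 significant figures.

Wien's law: T_J/T_K = λ_K/λ_J = 541/1050 = 0.5152.
L_J/L_K = (R_J/R_K)²(T_J/T_K)⁴ = (5.00)²(0.5152)⁴ = 1.762.
F_J/F_K = (L_J/L_K)/(d_J/d_K)² = 1.762/(0.200)² = 44.05.

44.0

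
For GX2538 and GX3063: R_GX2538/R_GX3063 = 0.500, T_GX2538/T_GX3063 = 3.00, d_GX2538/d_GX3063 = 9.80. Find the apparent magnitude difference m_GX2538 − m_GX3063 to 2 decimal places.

1.69

L_GX2538/L_GX3063 = (0.500)²(3.00)⁴ = 20.25.
F_GX2538/F_GX3063 = (L_GX2538/L_GX3063)/(d_GX2538/d_GX3063)² = 20.25/96.04 = 0.2108.
m_GX2538 − m_GX3063 = −2.5 log₁₀(0.2108) = 1.69.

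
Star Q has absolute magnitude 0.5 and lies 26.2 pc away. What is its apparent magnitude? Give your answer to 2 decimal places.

2.59

m = M + 5 log₁₀(d/10 pc) = 0.5 + 5 log₁₀(26.2/10)
  = 0.5 + 5 × 0.418 = 0.5 + 2.09 = 2.59.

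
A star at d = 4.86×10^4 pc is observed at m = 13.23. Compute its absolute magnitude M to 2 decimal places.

-5.20

M = m − 5 log₁₀(d/10 pc) = 13.23 − 5 log₁₀(4.86×10^4/10)
  = 13.23 − 5 × 3.687 = 13.23 − 18.43 = -5.20.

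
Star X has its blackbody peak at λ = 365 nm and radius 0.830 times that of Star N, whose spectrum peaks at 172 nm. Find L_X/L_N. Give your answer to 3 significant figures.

Wien's law gives T ∝ 1/λ_max, so T_X/T_N = λ_N/λ_X = 172/365 = 0.4712.
Then L ∝ R²T⁴ gives L_X/L_N = (0.830)² × (0.4712)⁴ = 0.6889 × 0.04931 = 0.03397.

0.0340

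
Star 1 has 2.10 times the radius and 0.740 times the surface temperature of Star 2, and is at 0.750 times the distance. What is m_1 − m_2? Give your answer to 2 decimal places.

-0.93

L_1/L_2 = (2.10)²(0.740)⁴ = 1.322.
F_1/F_2 = (L_1/L_2)/(d_1/d_2)² = 1.322/0.5625 = 2.351.
m_1 − m_2 = −2.5 log₁₀(2.351) = -0.93.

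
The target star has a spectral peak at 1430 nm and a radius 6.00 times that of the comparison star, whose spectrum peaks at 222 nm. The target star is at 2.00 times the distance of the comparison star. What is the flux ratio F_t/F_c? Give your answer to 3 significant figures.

Wien's law: T_t/T_c = λ_c/λ_t = 222/1430 = 0.1552.
L_t/L_c = (R_t/R_c)²(T_t/T_c)⁴ = (6.00)²(0.1552)⁴ = 0.02091.
F_t/F_c = (L_t/L_c)/(d_t/d_c)² = 0.02091/(2.00)² = 0.005228.

0.00523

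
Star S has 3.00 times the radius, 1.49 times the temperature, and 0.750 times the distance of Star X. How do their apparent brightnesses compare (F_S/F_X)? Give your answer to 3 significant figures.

78.9

L_S/L_X = (R_S/R_X)²(T_S/T_X)⁴ = (3.00)² × (1.49)⁴ = 44.36.
F_S/F_X = (L_S/L_X)/(d_S/d_X)² = 44.36 / (0.750)² = 78.86.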